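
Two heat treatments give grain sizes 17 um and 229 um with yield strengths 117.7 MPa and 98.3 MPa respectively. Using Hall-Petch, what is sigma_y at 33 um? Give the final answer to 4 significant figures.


sigma_y = sigma0 + k / sqrt(d)
1/sqrt(d1) = 1/sqrt(1.7e-05) = 242.536;  1/sqrt(d2) = 66.0819
k = (sigma1 - sigma2) / (1/sqrt(d1) - 1/sqrt(d2)) = (117.7 - 98.3) / (242.536 - 66.0819) = 0.109944 MPa*m^0.5
sigma0 = sigma1 - k/sqrt(d1) = 117.7 - 0.109944*242.536 = 91.0347 MPa
sigma_y(d3) = 91.0347 + 0.109944 / sqrt(3.3e-05) = 110.2 MPa


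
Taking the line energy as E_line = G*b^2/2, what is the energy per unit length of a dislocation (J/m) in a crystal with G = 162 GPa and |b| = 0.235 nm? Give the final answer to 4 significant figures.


E = G*b^2/2
b = 0.235 nm = 2.35e-10 m
G = 162 GPa = 1.62e+11 Pa
E = 0.5 * 1.62e+11 * (2.35e-10)^2
E = 4.473e-09 J/m


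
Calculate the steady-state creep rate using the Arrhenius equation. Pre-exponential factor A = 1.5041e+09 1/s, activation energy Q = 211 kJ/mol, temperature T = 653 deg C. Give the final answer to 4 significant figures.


rate = A * exp(-Q / (R*T))
T = 653 + 273.15 = 926.15 K
rate = 1.5041e+09 * exp(-211e3 / (8.314 * 926.15))
rate = 1.89e-03 1/s


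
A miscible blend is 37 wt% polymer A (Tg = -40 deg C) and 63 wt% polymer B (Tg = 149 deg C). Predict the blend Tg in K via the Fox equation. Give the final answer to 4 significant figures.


1/Tg = w1/Tg1 + w2/Tg2 (in Kelvin)
Tg1 = 233.15 K, Tg2 = 422.15 K
1/Tg = 0.37/233.15 + 0.63/422.15
Tg = 324.7 K


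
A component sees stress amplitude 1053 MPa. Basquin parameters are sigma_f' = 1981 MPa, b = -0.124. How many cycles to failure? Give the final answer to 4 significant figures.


sigma_a = sigma_f' * (2*Nf)^b
2*Nf = (sigma_a / sigma_f')^(1/b)
2*Nf = (1053 / 1981)^(1/-0.124)
2*Nf = 163.439
Nf = 81.72 cycles


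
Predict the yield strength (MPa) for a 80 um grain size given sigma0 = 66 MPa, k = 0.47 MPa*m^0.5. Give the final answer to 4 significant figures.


sigma_y = sigma0 + k / sqrt(d)
d = 80 um = 8e-05 m
sigma_y = 66 + 0.47 / sqrt(8e-05)
sigma_y = 118.5 MPa


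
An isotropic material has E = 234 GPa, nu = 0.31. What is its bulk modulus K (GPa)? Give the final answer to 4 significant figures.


K = E / (3*(1-2*nu))
K = 234 / (3*(1-2*0.31))
K = 205.3 GPa


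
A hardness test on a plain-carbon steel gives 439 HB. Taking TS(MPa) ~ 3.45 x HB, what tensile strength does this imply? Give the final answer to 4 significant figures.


TS (MPa) = 3.45 * HB
TS = 3.45 * 439
TS = 1515 MPa


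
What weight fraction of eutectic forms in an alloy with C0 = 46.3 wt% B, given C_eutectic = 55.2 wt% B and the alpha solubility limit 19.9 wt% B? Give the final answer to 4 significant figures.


f_primary = (C_e - C0) / (C_e - C_alpha_max)
f_primary = (55.2 - 46.3) / (55.2 - 19.9)
f_primary = 0.252125
f_eutectic = 1 - 0.252125 = 0.7479


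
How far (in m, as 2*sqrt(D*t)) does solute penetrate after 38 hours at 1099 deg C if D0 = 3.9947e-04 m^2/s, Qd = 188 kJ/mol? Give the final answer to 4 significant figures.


Step 1: D = D0 * exp(-Qd/(R*T))
T = 1372.15 K
D = 3.9947e-04 * exp(-188e3 / (8.314 * 1372.15)) = 2.78286e-11 m^2/s
Step 2: L = 2*sqrt(D*t)
t = 38 h = 136800 s
L = 2*sqrt(2.78286e-11 * 136800) = 3.902e-03 m


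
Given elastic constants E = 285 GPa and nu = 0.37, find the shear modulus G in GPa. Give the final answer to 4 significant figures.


G = E / (2*(1+nu))
G = 285 / (2*(1+0.37))
G = 104 GPa


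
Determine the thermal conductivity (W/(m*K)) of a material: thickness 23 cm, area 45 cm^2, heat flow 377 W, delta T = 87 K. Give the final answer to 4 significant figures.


k = Q*L / (A*dT)
L = 0.23 m, A = 4.5e-03 m^2
k = 377 * 0.23 / (4.5e-03 * 87)
k = 221.5 W/(m*K)


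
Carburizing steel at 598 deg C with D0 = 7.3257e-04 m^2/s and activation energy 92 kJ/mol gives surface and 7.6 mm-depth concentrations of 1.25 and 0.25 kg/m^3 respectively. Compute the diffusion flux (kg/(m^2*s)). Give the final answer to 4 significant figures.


Step 1: D = D0 * exp(-Qd/(R*T))
T = 598 + 273.15 = 871.15 K
D = 7.3257e-04 * exp(-92e3 / (8.314 * 871.15)) = 2.22986e-09 m^2/s
Step 2: J = D * (C1 - C2) / dx
J = 2.22986e-09 * (1.25 - 0.25) / 7.6e-03
J = 2.934e-07 kg/(m^2*s)


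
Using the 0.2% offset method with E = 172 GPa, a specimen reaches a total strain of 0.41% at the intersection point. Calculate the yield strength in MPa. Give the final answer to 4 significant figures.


Offset strain = 0.002
Elastic strain at yield = total_strain - offset = 4.1e-03 - 0.002 = 2.1e-03
sigma_y = E * elastic_strain = 172000 * 2.1e-03
sigma_y = 361.2 MPa


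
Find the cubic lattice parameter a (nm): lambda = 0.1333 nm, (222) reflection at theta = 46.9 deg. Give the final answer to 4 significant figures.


d = lambda / (2*sin(theta))
d = 0.1333 / (2*sin(46.9 deg))
d = 0.0912811 nm
a = d * sqrt(h^2+k^2+l^2) = 0.0912811 * sqrt(12)
a = 0.3162 nm


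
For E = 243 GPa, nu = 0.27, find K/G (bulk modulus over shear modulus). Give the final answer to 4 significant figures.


G = E / (2*(1+nu))
G = 243 / (2*(1+0.27)) = 95.6693 GPa
K = E / (3*(1-2*nu))
K = 243 / (3*(1-2*0.27)) = 176.087 GPa
K/G = 176.087 / 95.6693 = 1.841


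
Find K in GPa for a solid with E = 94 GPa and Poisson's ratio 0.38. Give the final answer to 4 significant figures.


K = E / (3*(1-2*nu))
K = 94 / (3*(1-2*0.38))
K = 130.6 GPa


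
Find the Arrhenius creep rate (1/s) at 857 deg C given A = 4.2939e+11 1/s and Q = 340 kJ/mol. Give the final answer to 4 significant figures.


rate = A * exp(-Q / (R*T))
T = 857 + 273.15 = 1130.15 K
rate = 4.2939e+11 * exp(-340e3 / (8.314 * 1130.15))
rate = 8.275e-05 1/s


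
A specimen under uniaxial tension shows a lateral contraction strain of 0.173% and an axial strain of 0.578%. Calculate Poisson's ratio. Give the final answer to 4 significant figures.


nu = -epsilon_lat / epsilon_axial
Lateral strain is contraction (negative), so using magnitudes:
nu = 0.173 / 0.578
nu = 0.2993


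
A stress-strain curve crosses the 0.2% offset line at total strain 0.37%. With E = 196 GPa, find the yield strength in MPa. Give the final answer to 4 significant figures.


Offset strain = 0.002
Elastic strain at yield = total_strain - offset = 3.7e-03 - 0.002 = 1.7e-03
sigma_y = E * elastic_strain = 196000 * 1.7e-03
sigma_y = 333.2 MPa


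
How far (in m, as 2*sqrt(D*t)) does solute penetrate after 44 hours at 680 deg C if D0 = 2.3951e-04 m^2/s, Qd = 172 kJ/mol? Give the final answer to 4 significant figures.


Step 1: D = D0 * exp(-Qd/(R*T))
T = 953.15 K
D = 2.3951e-04 * exp(-172e3 / (8.314 * 953.15)) = 8.97467e-14 m^2/s
Step 2: L = 2*sqrt(D*t)
t = 44 h = 158400 s
L = 2*sqrt(8.97467e-14 * 158400) = 2.385e-04 m


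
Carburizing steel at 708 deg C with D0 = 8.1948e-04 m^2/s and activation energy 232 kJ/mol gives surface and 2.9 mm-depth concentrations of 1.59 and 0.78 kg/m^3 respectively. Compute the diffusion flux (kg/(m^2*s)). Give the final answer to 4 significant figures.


Step 1: D = D0 * exp(-Qd/(R*T))
T = 708 + 273.15 = 981.15 K
D = 8.1948e-04 * exp(-232e3 / (8.314 * 981.15)) = 3.64615e-16 m^2/s
Step 2: J = D * (C1 - C2) / dx
J = 3.64615e-16 * (1.59 - 0.78) / 2.9e-03
J = 1.018e-13 kg/(m^2*s)


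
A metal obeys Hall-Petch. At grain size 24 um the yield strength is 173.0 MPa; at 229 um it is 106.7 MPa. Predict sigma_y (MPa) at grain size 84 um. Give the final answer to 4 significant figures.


sigma_y = sigma0 + k / sqrt(d)
1/sqrt(d1) = 1/sqrt(2.4e-05) = 204.124;  1/sqrt(d2) = 66.0819
k = (sigma1 - sigma2) / (1/sqrt(d1) - 1/sqrt(d2)) = (173.0 - 106.7) / (204.124 - 66.0819) = 0.480288 MPa*m^0.5
sigma0 = sigma1 - k/sqrt(d1) = 173.0 - 0.480288*204.124 = 74.9617 MPa
sigma_y(d3) = 74.9617 + 0.480288 / sqrt(8.4e-05) = 127.4 MPa


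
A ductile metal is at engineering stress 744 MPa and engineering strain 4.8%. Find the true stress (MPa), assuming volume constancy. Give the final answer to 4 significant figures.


sigma_true = sigma_eng * (1 + epsilon_eng)
sigma_true = 744 * (1 + 0.048)
sigma_true = 779.7 MPa


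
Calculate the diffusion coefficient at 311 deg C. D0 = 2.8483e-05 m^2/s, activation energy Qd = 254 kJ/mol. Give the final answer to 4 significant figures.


D = D0 * exp(-Qd / (R*T))
T = 584.15 K
D = 2.8483e-05 * exp(-254e3 / (8.314 * 584.15))
D = 5.509e-28 m^2/s


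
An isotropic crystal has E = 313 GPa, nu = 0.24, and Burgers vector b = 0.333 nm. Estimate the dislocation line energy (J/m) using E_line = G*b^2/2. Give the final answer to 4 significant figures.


Step 1: G = E / (2*(1+nu))
G = 313 / (2*(1+0.24)) = 126.21 GPa = 1.2621e+11 Pa
Step 2: E_line = G*b^2/2
b = 0.333 nm = 3.33e-10 m
E_line = 0.5 * 1.2621e+11 * (3.33e-10)^2 = 6.998e-09 J/m


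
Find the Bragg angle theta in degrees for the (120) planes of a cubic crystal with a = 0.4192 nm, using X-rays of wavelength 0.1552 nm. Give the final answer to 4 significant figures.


d = a / sqrt(h^2+k^2+l^2)
d = 0.4192 / sqrt(5) = 0.187472 nm
lambda = 2*d*sin(theta)  =>  sin(theta) = lambda / (2*d)
sin(theta) = 0.1552 / (2 * 0.187472) = 0.413929
theta = 24.45 deg


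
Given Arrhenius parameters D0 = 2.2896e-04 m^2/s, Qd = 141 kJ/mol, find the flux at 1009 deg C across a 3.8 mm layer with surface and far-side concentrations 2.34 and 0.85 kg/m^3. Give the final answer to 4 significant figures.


Step 1: D = D0 * exp(-Qd/(R*T))
T = 1009 + 273.15 = 1282.15 K
D = 2.2896e-04 * exp(-141e3 / (8.314 * 1282.15)) = 4.12315e-10 m^2/s
Step 2: J = D * (C1 - C2) / dx
J = 4.12315e-10 * (2.34 - 0.85) / 3.8e-03
J = 1.617e-07 kg/(m^2*s)


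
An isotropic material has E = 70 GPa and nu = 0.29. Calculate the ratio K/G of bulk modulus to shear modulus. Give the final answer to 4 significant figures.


G = E / (2*(1+nu))
G = 70 / (2*(1+0.29)) = 27.1318 GPa
K = E / (3*(1-2*nu))
K = 70 / (3*(1-2*0.29)) = 55.5556 GPa
K/G = 55.5556 / 27.1318 = 2.048


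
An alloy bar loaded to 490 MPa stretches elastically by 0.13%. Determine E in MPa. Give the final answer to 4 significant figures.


E = sigma / epsilon
epsilon = 0.13% = 1.3e-03
E = 490 / 1.3e-03
E = 376900 MPa


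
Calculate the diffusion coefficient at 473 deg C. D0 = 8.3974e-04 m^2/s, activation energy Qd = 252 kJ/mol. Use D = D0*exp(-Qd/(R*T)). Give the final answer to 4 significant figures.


D = D0 * exp(-Qd / (R*T))
T = 746.15 K
D = 8.3974e-04 * exp(-252e3 / (8.314 * 746.15))
D = 1.915e-21 m^2/s


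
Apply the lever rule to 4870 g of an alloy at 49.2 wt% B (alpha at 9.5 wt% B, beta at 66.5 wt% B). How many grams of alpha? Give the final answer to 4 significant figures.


f_alpha = (C_beta - C0) / (C_beta - C_alpha)
f_alpha = (66.5 - 49.2) / (66.5 - 9.5) = 0.303509
m_alpha = f_alpha * m_total = 0.303509 * 4870 = 1478 g


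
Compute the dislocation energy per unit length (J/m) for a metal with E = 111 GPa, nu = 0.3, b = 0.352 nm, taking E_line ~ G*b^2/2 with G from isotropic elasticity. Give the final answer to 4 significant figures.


Step 1: G = E / (2*(1+nu))
G = 111 / (2*(1+0.3)) = 42.6923 GPa = 4.26923e+10 Pa
Step 2: E_line = G*b^2/2
b = 0.352 nm = 3.52e-10 m
E_line = 0.5 * 4.26923e+10 * (3.52e-10)^2 = 2.645e-09 J/m


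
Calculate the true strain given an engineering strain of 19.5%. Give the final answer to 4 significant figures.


epsilon_true = ln(1 + epsilon_eng)
epsilon_true = ln(1 + 0.195)
epsilon_true = 0.1781


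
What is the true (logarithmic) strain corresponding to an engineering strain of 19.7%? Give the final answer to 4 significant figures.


epsilon_true = ln(1 + epsilon_eng)
epsilon_true = ln(1 + 0.197)
epsilon_true = 0.1798


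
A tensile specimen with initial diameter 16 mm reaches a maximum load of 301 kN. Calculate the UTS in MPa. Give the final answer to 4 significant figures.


A0 = pi*(d/2)^2 = pi*(16/2)^2 = 201.062 mm^2
UTS = F_max / A0 = 301*1000 / 201.062
UTS = 1497 MPa


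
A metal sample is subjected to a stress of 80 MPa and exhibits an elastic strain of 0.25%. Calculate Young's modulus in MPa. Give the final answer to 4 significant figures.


E = sigma / epsilon
epsilon = 0.25% = 2.5e-03
E = 80 / 2.5e-03
E = 32000 MPa


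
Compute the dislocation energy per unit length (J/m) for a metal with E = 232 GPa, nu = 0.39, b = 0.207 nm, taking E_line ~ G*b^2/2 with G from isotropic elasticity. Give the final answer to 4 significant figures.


Step 1: G = E / (2*(1+nu))
G = 232 / (2*(1+0.39)) = 83.4532 GPa = 8.34532e+10 Pa
Step 2: E_line = G*b^2/2
b = 0.207 nm = 2.07e-10 m
E_line = 0.5 * 8.34532e+10 * (2.07e-10)^2 = 1.788e-09 J/m


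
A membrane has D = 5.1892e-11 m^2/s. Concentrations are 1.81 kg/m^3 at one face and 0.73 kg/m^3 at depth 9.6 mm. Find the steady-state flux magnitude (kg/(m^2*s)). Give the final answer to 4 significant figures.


J = -D * (dC/dx) = D * (C1 - C2) / dx
J = 5.1892e-11 * (1.81 - 0.73) / 9.6e-03
J = 5.838e-09 kg/(m^2*s)


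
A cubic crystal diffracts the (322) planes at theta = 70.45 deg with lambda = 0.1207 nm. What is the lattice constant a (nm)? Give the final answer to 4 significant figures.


d = lambda / (2*sin(theta))
d = 0.1207 / (2*sin(70.45 deg))
d = 0.064042 nm
a = d * sqrt(h^2+k^2+l^2) = 0.064042 * sqrt(17)
a = 0.2641 nm


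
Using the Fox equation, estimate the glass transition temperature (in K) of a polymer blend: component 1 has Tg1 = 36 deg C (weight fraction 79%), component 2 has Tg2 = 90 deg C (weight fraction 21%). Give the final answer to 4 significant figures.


1/Tg = w1/Tg1 + w2/Tg2 (in Kelvin)
Tg1 = 309.15 K, Tg2 = 363.15 K
1/Tg = 0.79/309.15 + 0.21/363.15
Tg = 319.1 K


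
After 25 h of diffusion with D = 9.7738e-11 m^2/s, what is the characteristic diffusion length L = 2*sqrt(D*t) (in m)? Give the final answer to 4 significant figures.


t = 25 hr = 90000 s
Diffusion length = 2*sqrt(D*t)
= 2*sqrt(9.7738e-11 * 90000)
= 5.932e-03 m


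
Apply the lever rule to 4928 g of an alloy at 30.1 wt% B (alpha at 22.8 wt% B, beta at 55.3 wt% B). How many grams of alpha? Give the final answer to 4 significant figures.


f_alpha = (C_beta - C0) / (C_beta - C_alpha)
f_alpha = (55.3 - 30.1) / (55.3 - 22.8) = 0.775385
m_alpha = f_alpha * m_total = 0.775385 * 4928 = 3821 g


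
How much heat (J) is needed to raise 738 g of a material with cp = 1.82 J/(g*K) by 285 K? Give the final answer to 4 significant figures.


Q = m * cp * dT
Q = 738 * 1.82 * 285
Q = 382800 J


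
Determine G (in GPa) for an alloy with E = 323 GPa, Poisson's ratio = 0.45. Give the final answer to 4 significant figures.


G = E / (2*(1+nu))
G = 323 / (2*(1+0.45))
G = 111.4 GPa


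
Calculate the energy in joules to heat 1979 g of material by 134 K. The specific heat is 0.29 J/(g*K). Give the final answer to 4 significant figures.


Q = m * cp * dT
Q = 1979 * 0.29 * 134
Q = 76900 J


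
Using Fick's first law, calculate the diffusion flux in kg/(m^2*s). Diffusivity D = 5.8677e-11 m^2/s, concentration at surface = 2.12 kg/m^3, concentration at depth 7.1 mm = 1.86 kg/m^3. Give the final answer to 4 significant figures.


J = -D * (dC/dx) = D * (C1 - C2) / dx
J = 5.8677e-11 * (2.12 - 1.86) / 7.1e-03
J = 2.149e-09 kg/(m^2*s)


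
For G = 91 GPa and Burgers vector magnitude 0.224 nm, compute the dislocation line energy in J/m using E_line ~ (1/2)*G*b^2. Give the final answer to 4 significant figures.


E = G*b^2/2
b = 0.224 nm = 2.24e-10 m
G = 91 GPa = 9.1e+10 Pa
E = 0.5 * 9.1e+10 * (2.24e-10)^2
E = 2.283e-09 J/m


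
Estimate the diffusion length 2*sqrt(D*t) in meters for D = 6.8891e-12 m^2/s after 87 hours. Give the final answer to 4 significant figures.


t = 87 hr = 313200 s
Diffusion length = 2*sqrt(D*t)
= 2*sqrt(6.8891e-12 * 313200)
= 2.938e-03 m


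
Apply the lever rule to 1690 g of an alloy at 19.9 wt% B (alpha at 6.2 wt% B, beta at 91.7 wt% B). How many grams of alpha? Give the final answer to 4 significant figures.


f_alpha = (C_beta - C0) / (C_beta - C_alpha)
f_alpha = (91.7 - 19.9) / (91.7 - 6.2) = 0.839766
m_alpha = f_alpha * m_total = 0.839766 * 1690 = 1419 g


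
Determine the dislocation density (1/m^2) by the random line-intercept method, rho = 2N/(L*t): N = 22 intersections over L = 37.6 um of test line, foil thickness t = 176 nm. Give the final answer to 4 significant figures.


rho = 2N / (L * t)
L = 37.6 um = 3.76e-05 m, t = 176 nm = 1.76e-07 m
rho = 2 * 22 / (3.76e-05 * 1.76e-07)
rho = 6.649e+12 1/m^2


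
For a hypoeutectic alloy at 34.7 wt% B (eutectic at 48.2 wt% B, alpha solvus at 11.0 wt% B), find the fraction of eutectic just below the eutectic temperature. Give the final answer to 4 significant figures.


f_primary = (C_e - C0) / (C_e - C_alpha_max)
f_primary = (48.2 - 34.7) / (48.2 - 11.0)
f_primary = 0.362903
f_eutectic = 1 - 0.362903 = 0.6371


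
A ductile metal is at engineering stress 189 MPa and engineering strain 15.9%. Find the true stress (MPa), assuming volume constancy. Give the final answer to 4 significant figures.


sigma_true = sigma_eng * (1 + epsilon_eng)
sigma_true = 189 * (1 + 0.159)
sigma_true = 219.1 MPa


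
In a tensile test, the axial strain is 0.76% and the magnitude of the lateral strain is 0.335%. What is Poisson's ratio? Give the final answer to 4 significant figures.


nu = -epsilon_lat / epsilon_axial
Lateral strain is contraction (negative), so using magnitudes:
nu = 0.335 / 0.76
nu = 0.4408


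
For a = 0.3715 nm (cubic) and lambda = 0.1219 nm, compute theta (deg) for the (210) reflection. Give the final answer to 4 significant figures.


d = a / sqrt(h^2+k^2+l^2)
d = 0.3715 / sqrt(5) = 0.16614 nm
lambda = 2*d*sin(theta)  =>  sin(theta) = lambda / (2*d)
sin(theta) = 0.1219 / (2 * 0.16614) = 0.36686
theta = 21.52 deg


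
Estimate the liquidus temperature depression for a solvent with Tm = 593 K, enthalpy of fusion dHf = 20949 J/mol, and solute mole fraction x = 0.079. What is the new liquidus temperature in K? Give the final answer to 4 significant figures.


dT = R*Tm^2*x / dHf
dT = 8.314 * 593^2 * 0.079 / 20949
dT = 11.0251 K
T_new = 593 - 11.0251 = 582 K


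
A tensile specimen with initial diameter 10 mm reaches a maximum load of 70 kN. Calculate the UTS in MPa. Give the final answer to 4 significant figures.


A0 = pi*(d/2)^2 = pi*(10/2)^2 = 78.5398 mm^2
UTS = F_max / A0 = 70*1000 / 78.5398
UTS = 891.3 MPa


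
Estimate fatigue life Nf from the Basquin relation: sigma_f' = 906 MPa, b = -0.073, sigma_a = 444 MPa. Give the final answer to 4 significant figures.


sigma_a = sigma_f' * (2*Nf)^b
2*Nf = (sigma_a / sigma_f')^(1/b)
2*Nf = (444 / 906)^(1/-0.073)
2*Nf = 17501.9
Nf = 8751 cycles


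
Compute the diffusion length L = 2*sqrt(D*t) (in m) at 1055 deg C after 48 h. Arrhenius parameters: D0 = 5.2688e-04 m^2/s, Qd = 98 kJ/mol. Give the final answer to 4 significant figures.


Step 1: D = D0 * exp(-Qd/(R*T))
T = 1328.15 K
D = 5.2688e-04 * exp(-98e3 / (8.314 * 1328.15)) = 7.36789e-08 m^2/s
Step 2: L = 2*sqrt(D*t)
t = 48 h = 172800 s
L = 2*sqrt(7.36789e-08 * 172800) = 0.2257 m


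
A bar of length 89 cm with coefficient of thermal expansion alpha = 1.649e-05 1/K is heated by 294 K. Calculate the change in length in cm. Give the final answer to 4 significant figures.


dL = L0 * alpha * dT
dL = 89 * 1.649e-05 * 294
dL = 0.4315 cm


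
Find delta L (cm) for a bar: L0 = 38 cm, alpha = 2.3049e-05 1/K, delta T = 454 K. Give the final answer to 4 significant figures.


dL = L0 * alpha * dT
dL = 38 * 2.3049e-05 * 454
dL = 0.3976 cm


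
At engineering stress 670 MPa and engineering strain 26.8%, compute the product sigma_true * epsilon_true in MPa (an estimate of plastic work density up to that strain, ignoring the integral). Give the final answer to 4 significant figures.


sigma_true = sigma_eng * (1 + epsilon_eng)
sigma_true = 670 * (1 + 0.268) = 849.56 MPa
epsilon_true = ln(1 + epsilon_eng)
epsilon_true = ln(1 + 0.268) = 0.237441
sigma_true * epsilon_true = 849.56 * 0.237441 = 201.7 MPa


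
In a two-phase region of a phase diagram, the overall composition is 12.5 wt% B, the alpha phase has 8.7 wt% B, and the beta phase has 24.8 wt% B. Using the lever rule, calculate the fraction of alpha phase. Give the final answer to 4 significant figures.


f_alpha = (C_beta - C0) / (C_beta - C_alpha)
f_alpha = (24.8 - 12.5) / (24.8 - 8.7)
f_alpha = 0.764


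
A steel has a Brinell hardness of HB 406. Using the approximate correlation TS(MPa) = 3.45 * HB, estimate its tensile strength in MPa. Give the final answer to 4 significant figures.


TS (MPa) = 3.45 * HB
TS = 3.45 * 406
TS = 1401 MPa


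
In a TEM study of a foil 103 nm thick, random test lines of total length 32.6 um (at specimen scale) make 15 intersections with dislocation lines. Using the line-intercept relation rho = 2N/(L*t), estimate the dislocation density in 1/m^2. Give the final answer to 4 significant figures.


rho = 2N / (L * t)
L = 32.6 um = 3.26e-05 m, t = 103 nm = 1.03e-07 m
rho = 2 * 15 / (3.26e-05 * 1.03e-07)
rho = 8.934e+12 1/m^2


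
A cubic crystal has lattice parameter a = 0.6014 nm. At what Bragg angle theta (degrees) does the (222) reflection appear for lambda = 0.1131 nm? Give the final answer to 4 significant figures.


d = a / sqrt(h^2+k^2+l^2)
d = 0.6014 / sqrt(12) = 0.173609 nm
lambda = 2*d*sin(theta)  =>  sin(theta) = lambda / (2*d)
sin(theta) = 0.1131 / (2 * 0.173609) = 0.325732
theta = 19.01 deg


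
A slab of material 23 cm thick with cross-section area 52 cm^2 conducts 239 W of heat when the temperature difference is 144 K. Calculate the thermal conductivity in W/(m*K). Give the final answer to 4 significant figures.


k = Q*L / (A*dT)
L = 0.23 m, A = 5.2e-03 m^2
k = 239 * 0.23 / (5.2e-03 * 144)
k = 73.41 W/(m*K)


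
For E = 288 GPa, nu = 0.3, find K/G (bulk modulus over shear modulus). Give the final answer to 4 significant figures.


G = E / (2*(1+nu))
G = 288 / (2*(1+0.3)) = 110.769 GPa
K = E / (3*(1-2*nu))
K = 288 / (3*(1-2*0.3)) = 240 GPa
K/G = 240 / 110.769 = 2.167


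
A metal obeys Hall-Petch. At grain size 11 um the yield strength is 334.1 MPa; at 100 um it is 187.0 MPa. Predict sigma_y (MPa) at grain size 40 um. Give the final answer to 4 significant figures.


sigma_y = sigma0 + k / sqrt(d)
1/sqrt(d1) = 1/sqrt(1.1e-05) = 301.511;  1/sqrt(d2) = 100
k = (sigma1 - sigma2) / (1/sqrt(d1) - 1/sqrt(d2)) = (334.1 - 187.0) / (301.511 - 100) = 0.729984 MPa*m^0.5
sigma0 = sigma1 - k/sqrt(d1) = 334.1 - 0.729984*301.511 = 114.002 MPa
sigma_y(d3) = 114.002 + 0.729984 / sqrt(4e-05) = 229.4 MPa


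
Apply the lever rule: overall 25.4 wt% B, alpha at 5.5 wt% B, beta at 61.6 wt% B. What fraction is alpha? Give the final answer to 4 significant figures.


f_alpha = (C_beta - C0) / (C_beta - C_alpha)
f_alpha = (61.6 - 25.4) / (61.6 - 5.5)
f_alpha = 0.6453


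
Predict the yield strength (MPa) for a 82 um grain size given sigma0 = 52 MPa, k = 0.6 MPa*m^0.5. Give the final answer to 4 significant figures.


sigma_y = sigma0 + k / sqrt(d)
d = 82 um = 8.2e-05 m
sigma_y = 52 + 0.6 / sqrt(8.2e-05)
sigma_y = 118.3 MPa


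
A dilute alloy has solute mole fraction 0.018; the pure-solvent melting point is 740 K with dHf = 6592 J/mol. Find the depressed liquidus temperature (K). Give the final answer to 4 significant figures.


dT = R*Tm^2*x / dHf
dT = 8.314 * 740^2 * 0.018 / 6592
dT = 12.4316 K
T_new = 740 - 12.4316 = 727.6 K


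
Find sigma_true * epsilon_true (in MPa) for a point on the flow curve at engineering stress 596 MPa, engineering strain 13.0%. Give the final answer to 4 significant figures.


sigma_true = sigma_eng * (1 + epsilon_eng)
sigma_true = 596 * (1 + 0.13) = 673.48 MPa
epsilon_true = ln(1 + epsilon_eng)
epsilon_true = ln(1 + 0.13) = 0.122218
sigma_true * epsilon_true = 673.48 * 0.122218 = 82.31 MPa


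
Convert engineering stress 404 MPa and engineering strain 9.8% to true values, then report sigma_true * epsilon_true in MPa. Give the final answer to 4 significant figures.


sigma_true = sigma_eng * (1 + epsilon_eng)
sigma_true = 404 * (1 + 0.098) = 443.592 MPa
epsilon_true = ln(1 + epsilon_eng)
epsilon_true = ln(1 + 0.098) = 0.0934903
sigma_true * epsilon_true = 443.592 * 0.0934903 = 41.47 MPa


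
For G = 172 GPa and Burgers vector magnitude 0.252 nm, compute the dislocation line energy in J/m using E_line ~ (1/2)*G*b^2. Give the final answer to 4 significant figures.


E = G*b^2/2
b = 0.252 nm = 2.52e-10 m
G = 172 GPa = 1.72e+11 Pa
E = 0.5 * 1.72e+11 * (2.52e-10)^2
E = 5.461e-09 J/m


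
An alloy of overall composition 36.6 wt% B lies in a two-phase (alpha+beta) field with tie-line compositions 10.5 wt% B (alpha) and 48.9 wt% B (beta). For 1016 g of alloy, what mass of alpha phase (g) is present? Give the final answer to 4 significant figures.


f_alpha = (C_beta - C0) / (C_beta - C_alpha)
f_alpha = (48.9 - 36.6) / (48.9 - 10.5) = 0.320313
m_alpha = f_alpha * m_total = 0.320313 * 1016 = 325.4 g


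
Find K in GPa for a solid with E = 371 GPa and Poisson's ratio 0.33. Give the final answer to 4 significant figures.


K = E / (3*(1-2*nu))
K = 371 / (3*(1-2*0.33))
K = 363.7 GPa


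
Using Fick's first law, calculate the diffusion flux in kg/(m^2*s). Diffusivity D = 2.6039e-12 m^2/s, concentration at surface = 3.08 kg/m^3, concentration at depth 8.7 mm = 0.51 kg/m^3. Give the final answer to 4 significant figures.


J = -D * (dC/dx) = D * (C1 - C2) / dx
J = 2.6039e-12 * (3.08 - 0.51) / 8.7e-03
J = 7.692e-10 kg/(m^2*s)


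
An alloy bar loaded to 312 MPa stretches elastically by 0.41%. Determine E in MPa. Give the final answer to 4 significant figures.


E = sigma / epsilon
epsilon = 0.41% = 4.1e-03
E = 312 / 4.1e-03
E = 76100 MPa


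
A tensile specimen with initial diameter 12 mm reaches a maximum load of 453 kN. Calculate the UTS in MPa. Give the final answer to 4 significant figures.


A0 = pi*(d/2)^2 = pi*(12/2)^2 = 113.097 mm^2
UTS = F_max / A0 = 453*1000 / 113.097
UTS = 4005 MPa


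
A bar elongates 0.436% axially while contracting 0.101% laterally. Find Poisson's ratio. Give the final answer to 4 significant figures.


nu = -epsilon_lat / epsilon_axial
Lateral strain is contraction (negative), so using magnitudes:
nu = 0.101 / 0.436
nu = 0.2317


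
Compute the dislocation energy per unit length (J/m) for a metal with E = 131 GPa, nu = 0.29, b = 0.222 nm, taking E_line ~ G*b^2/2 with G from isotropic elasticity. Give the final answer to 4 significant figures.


Step 1: G = E / (2*(1+nu))
G = 131 / (2*(1+0.29)) = 50.7752 GPa = 5.07752e+10 Pa
Step 2: E_line = G*b^2/2
b = 0.222 nm = 2.22e-10 m
E_line = 0.5 * 5.07752e+10 * (2.22e-10)^2 = 1.251e-09 J/m


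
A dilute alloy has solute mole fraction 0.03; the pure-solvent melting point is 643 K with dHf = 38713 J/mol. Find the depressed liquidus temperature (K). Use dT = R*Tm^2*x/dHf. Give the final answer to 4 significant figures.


dT = R*Tm^2*x / dHf
dT = 8.314 * 643^2 * 0.03 / 38713
dT = 2.66377 K
T_new = 643 - 2.66377 = 640.3 K


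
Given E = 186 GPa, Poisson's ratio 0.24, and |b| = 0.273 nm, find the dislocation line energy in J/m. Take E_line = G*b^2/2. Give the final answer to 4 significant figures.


Step 1: G = E / (2*(1+nu))
G = 186 / (2*(1+0.24)) = 75 GPa = 7.5e+10 Pa
Step 2: E_line = G*b^2/2
b = 0.273 nm = 2.73e-10 m
E_line = 0.5 * 7.5e+10 * (2.73e-10)^2 = 2.795e-09 J/m


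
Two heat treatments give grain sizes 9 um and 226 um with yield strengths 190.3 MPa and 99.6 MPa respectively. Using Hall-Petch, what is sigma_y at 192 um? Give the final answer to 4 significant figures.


sigma_y = sigma0 + k / sqrt(d)
1/sqrt(d1) = 1/sqrt(9e-06) = 333.333;  1/sqrt(d2) = 66.519
k = (sigma1 - sigma2) / (1/sqrt(d1) - 1/sqrt(d2)) = (190.3 - 99.6) / (333.333 - 66.519) = 0.339937 MPa*m^0.5
sigma0 = sigma1 - k/sqrt(d1) = 190.3 - 0.339937*333.333 = 76.9877 MPa
sigma_y(d3) = 76.9877 + 0.339937 / sqrt(1.92e-04) = 101.5 MPa


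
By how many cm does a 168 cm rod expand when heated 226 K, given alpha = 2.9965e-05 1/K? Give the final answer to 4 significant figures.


dL = L0 * alpha * dT
dL = 168 * 2.9965e-05 * 226
dL = 1.138 cm


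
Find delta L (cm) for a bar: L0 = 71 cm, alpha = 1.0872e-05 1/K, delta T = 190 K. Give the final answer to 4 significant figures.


dL = L0 * alpha * dT
dL = 71 * 1.0872e-05 * 190
dL = 0.1467 cm


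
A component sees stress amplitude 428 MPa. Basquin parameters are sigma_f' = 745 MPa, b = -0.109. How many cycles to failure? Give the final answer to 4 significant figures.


sigma_a = sigma_f' * (2*Nf)^b
2*Nf = (sigma_a / sigma_f')^(1/b)
2*Nf = (428 / 745)^(1/-0.109)
2*Nf = 161.574
Nf = 80.79 cycles


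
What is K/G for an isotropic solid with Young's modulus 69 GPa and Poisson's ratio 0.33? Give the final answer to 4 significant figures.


G = E / (2*(1+nu))
G = 69 / (2*(1+0.33)) = 25.9398 GPa
K = E / (3*(1-2*nu))
K = 69 / (3*(1-2*0.33)) = 67.6471 GPa
K/G = 67.6471 / 25.9398 = 2.608


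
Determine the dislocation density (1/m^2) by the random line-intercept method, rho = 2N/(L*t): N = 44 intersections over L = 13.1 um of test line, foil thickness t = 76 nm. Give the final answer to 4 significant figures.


rho = 2N / (L * t)
L = 13.1 um = 1.31e-05 m, t = 76 nm = 7.6e-08 m
rho = 2 * 44 / (1.31e-05 * 7.6e-08)
rho = 8.839e+13 1/m^2


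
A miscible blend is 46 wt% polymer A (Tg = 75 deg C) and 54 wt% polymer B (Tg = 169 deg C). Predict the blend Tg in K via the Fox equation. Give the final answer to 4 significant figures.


1/Tg = w1/Tg1 + w2/Tg2 (in Kelvin)
Tg1 = 348.15 K, Tg2 = 442.15 K
1/Tg = 0.46/348.15 + 0.54/442.15
Tg = 393.3 K


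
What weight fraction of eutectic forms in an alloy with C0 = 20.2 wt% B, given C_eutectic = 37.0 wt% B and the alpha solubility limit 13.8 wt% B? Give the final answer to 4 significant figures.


f_primary = (C_e - C0) / (C_e - C_alpha_max)
f_primary = (37.0 - 20.2) / (37.0 - 13.8)
f_primary = 0.724138
f_eutectic = 1 - 0.724138 = 0.2759


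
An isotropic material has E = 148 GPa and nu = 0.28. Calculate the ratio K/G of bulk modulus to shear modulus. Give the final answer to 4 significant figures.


G = E / (2*(1+nu))
G = 148 / (2*(1+0.28)) = 57.8125 GPa
K = E / (3*(1-2*nu))
K = 148 / (3*(1-2*0.28)) = 112.121 GPa
K/G = 112.121 / 57.8125 = 1.939


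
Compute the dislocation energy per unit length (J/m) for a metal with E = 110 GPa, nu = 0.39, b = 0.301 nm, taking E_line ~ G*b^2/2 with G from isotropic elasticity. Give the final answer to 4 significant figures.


Step 1: G = E / (2*(1+nu))
G = 110 / (2*(1+0.39)) = 39.5683 GPa = 3.95683e+10 Pa
Step 2: E_line = G*b^2/2
b = 0.301 nm = 3.01e-10 m
E_line = 0.5 * 3.95683e+10 * (3.01e-10)^2 = 1.792e-09 J/m


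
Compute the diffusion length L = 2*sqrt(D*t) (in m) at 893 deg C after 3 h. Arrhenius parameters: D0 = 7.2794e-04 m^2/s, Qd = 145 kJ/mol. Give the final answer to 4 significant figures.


Step 1: D = D0 * exp(-Qd/(R*T))
T = 1166.15 K
D = 7.2794e-04 * exp(-145e3 / (8.314 * 1166.15)) = 2.3279e-10 m^2/s
Step 2: L = 2*sqrt(D*t)
t = 3 h = 10800 s
L = 2*sqrt(2.3279e-10 * 10800) = 3.171e-03 m


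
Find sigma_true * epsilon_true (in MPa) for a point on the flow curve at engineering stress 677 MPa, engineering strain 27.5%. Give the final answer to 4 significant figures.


sigma_true = sigma_eng * (1 + epsilon_eng)
sigma_true = 677 * (1 + 0.275) = 863.175 MPa
epsilon_true = ln(1 + epsilon_eng)
epsilon_true = ln(1 + 0.275) = 0.242946
sigma_true * epsilon_true = 863.175 * 0.242946 = 209.7 MPa


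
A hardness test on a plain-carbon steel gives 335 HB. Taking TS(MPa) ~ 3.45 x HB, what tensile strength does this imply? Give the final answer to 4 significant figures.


TS (MPa) = 3.45 * HB
TS = 3.45 * 335
TS = 1156 MPa


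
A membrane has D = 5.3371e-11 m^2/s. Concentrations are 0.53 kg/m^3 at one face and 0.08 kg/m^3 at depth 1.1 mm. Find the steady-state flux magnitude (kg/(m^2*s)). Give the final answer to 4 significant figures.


J = -D * (dC/dx) = D * (C1 - C2) / dx
J = 5.3371e-11 * (0.53 - 0.08) / 1.1e-03
J = 2.183e-08 kg/(m^2*s)


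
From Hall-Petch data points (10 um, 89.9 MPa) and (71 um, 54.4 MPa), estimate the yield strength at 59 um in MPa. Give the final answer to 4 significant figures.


sigma_y = sigma0 + k / sqrt(d)
1/sqrt(d1) = 1/sqrt(1e-05) = 316.228;  1/sqrt(d2) = 118.678
k = (sigma1 - sigma2) / (1/sqrt(d1) - 1/sqrt(d2)) = (89.9 - 54.4) / (316.228 - 118.678) = 0.179702 MPa*m^0.5
sigma0 = sigma1 - k/sqrt(d1) = 89.9 - 0.179702*316.228 = 33.0733 MPa
sigma_y(d3) = 33.0733 + 0.179702 / sqrt(5.9e-05) = 56.47 MPa


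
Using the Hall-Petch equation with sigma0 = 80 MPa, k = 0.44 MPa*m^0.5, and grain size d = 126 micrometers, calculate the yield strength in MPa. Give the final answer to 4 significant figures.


sigma_y = sigma0 + k / sqrt(d)
d = 126 um = 1.26e-04 m
sigma_y = 80 + 0.44 / sqrt(1.26e-04)
sigma_y = 119.2 MPa


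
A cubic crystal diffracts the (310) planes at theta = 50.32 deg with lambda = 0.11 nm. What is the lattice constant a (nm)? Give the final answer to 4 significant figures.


d = lambda / (2*sin(theta))
d = 0.11 / (2*sin(50.32 deg))
d = 0.0714636 nm
a = d * sqrt(h^2+k^2+l^2) = 0.0714636 * sqrt(10)
a = 0.226 nm


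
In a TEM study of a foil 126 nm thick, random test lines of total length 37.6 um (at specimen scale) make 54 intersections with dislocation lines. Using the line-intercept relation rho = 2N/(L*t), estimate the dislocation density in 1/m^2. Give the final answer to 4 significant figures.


rho = 2N / (L * t)
L = 37.6 um = 3.76e-05 m, t = 126 nm = 1.26e-07 m
rho = 2 * 54 / (3.76e-05 * 1.26e-07)
rho = 2.28e+13 1/m^2


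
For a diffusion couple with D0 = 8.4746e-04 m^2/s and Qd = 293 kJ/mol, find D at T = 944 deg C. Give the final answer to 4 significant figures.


D = D0 * exp(-Qd / (R*T))
T = 1217.15 K
D = 8.4746e-04 * exp(-293e3 / (8.314 * 1217.15))
D = 2.256e-16 m^2/s


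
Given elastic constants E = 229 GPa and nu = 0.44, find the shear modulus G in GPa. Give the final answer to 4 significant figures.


G = E / (2*(1+nu))
G = 229 / (2*(1+0.44))
G = 79.51 GPa


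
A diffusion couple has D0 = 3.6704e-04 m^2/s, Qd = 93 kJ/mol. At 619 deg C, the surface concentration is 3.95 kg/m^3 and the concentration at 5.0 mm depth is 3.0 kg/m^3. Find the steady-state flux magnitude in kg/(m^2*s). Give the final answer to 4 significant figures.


Step 1: D = D0 * exp(-Qd/(R*T))
T = 619 + 273.15 = 892.15 K
D = 3.6704e-04 * exp(-93e3 / (8.314 * 892.15)) = 1.31657e-09 m^2/s
Step 2: J = D * (C1 - C2) / dx
J = 1.31657e-09 * (3.95 - 3.0) / 5e-03
J = 2.501e-07 kg/(m^2*s)


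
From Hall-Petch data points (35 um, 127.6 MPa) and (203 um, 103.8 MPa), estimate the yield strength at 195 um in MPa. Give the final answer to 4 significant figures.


sigma_y = sigma0 + k / sqrt(d)
1/sqrt(d1) = 1/sqrt(3.5e-05) = 169.031;  1/sqrt(d2) = 70.1862
k = (sigma1 - sigma2) / (1/sqrt(d1) - 1/sqrt(d2)) = (127.6 - 103.8) / (169.031 - 70.1862) = 0.240782 MPa*m^0.5
sigma0 = sigma1 - k/sqrt(d1) = 127.6 - 0.240782*169.031 = 86.9004 MPa
sigma_y(d3) = 86.9004 + 0.240782 / sqrt(1.95e-04) = 104.1 MPa


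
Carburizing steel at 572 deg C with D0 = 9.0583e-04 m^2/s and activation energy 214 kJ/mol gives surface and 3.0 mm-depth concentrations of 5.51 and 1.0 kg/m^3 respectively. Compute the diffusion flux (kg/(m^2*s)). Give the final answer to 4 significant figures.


Step 1: D = D0 * exp(-Qd/(R*T))
T = 572 + 273.15 = 845.15 K
D = 9.0583e-04 * exp(-214e3 / (8.314 * 845.15)) = 5.37356e-17 m^2/s
Step 2: J = D * (C1 - C2) / dx
J = 5.37356e-17 * (5.51 - 1.0) / 3e-03
J = 8.078e-14 kg/(m^2*s)


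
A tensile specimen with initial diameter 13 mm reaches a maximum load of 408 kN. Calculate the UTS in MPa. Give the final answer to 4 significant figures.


A0 = pi*(d/2)^2 = pi*(13/2)^2 = 132.732 mm^2
UTS = F_max / A0 = 408*1000 / 132.732
UTS = 3074 MPa


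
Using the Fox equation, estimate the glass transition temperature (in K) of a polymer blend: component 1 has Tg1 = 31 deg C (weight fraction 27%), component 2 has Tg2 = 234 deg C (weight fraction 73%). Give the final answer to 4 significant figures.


1/Tg = w1/Tg1 + w2/Tg2 (in Kelvin)
Tg1 = 304.15 K, Tg2 = 507.15 K
1/Tg = 0.27/304.15 + 0.73/507.15
Tg = 429.7 K


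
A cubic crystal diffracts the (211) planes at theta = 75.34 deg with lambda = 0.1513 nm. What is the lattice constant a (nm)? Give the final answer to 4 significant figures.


d = lambda / (2*sin(theta))
d = 0.1513 / (2*sin(75.34 deg))
d = 0.0781957 nm
a = d * sqrt(h^2+k^2+l^2) = 0.0781957 * sqrt(6)
a = 0.1915 nm


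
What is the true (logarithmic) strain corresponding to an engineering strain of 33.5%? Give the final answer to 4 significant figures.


epsilon_true = ln(1 + epsilon_eng)
epsilon_true = ln(1 + 0.335)
epsilon_true = 0.2889


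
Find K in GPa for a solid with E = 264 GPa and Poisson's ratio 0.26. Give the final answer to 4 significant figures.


K = E / (3*(1-2*nu))
K = 264 / (3*(1-2*0.26))
K = 183.3 GPa


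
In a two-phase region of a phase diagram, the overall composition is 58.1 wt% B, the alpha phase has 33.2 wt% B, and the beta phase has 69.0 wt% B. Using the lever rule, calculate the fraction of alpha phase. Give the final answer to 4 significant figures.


f_alpha = (C_beta - C0) / (C_beta - C_alpha)
f_alpha = (69.0 - 58.1) / (69.0 - 33.2)
f_alpha = 0.3045


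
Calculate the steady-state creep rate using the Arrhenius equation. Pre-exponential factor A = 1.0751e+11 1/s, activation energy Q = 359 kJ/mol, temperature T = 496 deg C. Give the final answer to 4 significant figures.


rate = A * exp(-Q / (R*T))
T = 496 + 273.15 = 769.15 K
rate = 1.0751e+11 * exp(-359e3 / (8.314 * 769.15))
rate = 4.468e-14 1/s


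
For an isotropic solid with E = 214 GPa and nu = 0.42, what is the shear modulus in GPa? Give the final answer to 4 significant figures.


G = E / (2*(1+nu))
G = 214 / (2*(1+0.42))
G = 75.35 GPa


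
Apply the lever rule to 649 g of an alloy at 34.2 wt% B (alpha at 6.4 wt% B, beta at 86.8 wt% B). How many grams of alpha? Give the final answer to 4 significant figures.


f_alpha = (C_beta - C0) / (C_beta - C_alpha)
f_alpha = (86.8 - 34.2) / (86.8 - 6.4) = 0.654229
m_alpha = f_alpha * m_total = 0.654229 * 649 = 424.6 g


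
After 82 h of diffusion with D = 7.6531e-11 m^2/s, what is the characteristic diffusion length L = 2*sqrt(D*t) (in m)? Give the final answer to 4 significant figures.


t = 82 hr = 295200 s
Diffusion length = 2*sqrt(D*t)
= 2*sqrt(7.6531e-11 * 295200)
= 9.506e-03 m


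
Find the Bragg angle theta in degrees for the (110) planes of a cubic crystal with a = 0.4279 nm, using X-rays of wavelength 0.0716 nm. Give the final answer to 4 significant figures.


d = a / sqrt(h^2+k^2+l^2)
d = 0.4279 / sqrt(2) = 0.302571 nm
lambda = 2*d*sin(theta)  =>  sin(theta) = lambda / (2*d)
sin(theta) = 0.0716 / (2 * 0.302571) = 0.118319
theta = 6.795 deg


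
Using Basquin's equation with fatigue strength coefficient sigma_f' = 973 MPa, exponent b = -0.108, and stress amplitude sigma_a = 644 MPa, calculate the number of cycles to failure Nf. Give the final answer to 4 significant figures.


sigma_a = sigma_f' * (2*Nf)^b
2*Nf = (sigma_a / sigma_f')^(1/b)
2*Nf = (644 / 973)^(1/-0.108)
2*Nf = 45.6572
Nf = 22.83 cycles


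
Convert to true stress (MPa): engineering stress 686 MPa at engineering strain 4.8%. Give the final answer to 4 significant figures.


sigma_true = sigma_eng * (1 + epsilon_eng)
sigma_true = 686 * (1 + 0.048)
sigma_true = 718.9 MPa


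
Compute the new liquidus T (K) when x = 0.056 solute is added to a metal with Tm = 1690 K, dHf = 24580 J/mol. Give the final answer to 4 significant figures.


dT = R*Tm^2*x / dHf
dT = 8.314 * 1690^2 * 0.056 / 24580
dT = 54.099 K
T_new = 1690 - 54.099 = 1636 K


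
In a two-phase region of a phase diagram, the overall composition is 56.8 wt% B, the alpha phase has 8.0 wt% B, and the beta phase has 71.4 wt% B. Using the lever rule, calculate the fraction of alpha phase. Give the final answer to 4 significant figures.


f_alpha = (C_beta - C0) / (C_beta - C_alpha)
f_alpha = (71.4 - 56.8) / (71.4 - 8.0)
f_alpha = 0.2303
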